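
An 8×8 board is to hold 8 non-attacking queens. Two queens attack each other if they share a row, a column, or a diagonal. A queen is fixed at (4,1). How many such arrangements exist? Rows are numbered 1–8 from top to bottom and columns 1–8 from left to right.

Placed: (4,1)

18

Branch on row 1: col 2 → 2; col 3 → 4; col 5 → 5; col 6 → 4; col 7 → 2; col 8 → 1.
Sum: 2 + 4 + 5 + 4 + 2 + 1 = 18.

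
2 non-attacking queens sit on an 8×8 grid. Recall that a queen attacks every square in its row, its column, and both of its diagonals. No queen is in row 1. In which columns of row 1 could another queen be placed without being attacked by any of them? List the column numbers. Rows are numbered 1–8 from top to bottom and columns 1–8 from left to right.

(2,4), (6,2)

(2,4) attacks row 1 at column 4 and diagonals 3, 5.
(6,2) attacks row 1 at column 2 and diagonals 7.
Attacked columns: {2, 3, 4, 5, 7}. Safe: {1, 6, 8}.

columns 1, 6, 8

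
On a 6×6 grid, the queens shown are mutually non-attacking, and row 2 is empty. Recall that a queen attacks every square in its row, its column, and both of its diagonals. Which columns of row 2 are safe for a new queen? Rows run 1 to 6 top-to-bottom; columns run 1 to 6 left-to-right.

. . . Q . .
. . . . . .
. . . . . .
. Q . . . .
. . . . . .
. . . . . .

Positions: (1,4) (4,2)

columns 1, 6

(1,4) attacks row 2 at column 4 and diagonals 3, 5.
(4,2) attacks row 2 at column 2 and diagonals 4.
Attacked columns: {2, 3, 4, 5}. Safe: {1, 6}.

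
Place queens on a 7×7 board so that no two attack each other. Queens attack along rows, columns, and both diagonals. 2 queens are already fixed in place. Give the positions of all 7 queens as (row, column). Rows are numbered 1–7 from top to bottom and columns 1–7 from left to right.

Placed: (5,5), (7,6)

(1,2) (2,4) (3,1) (4,7) (5,5) (6,3) (7,6)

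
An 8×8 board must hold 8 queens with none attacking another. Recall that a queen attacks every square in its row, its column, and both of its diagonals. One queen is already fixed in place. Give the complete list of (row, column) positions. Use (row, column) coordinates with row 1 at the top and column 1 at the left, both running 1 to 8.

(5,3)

(1,1) (2,5) (3,8) (4,6) (5,3) (6,7) (7,2) (8,4)

Row 1: attacked by (5,3)→{3,7}. Safe: 1, 2, 4, 5, 6, 8. Place at column 1.
Row 2: attacked by (1,1)→{1,2}; (5,3)→{3,6}. Safe: 4, 5, 7, 8. Place at column 5.
Row 3: attacked by (1,1)→{1,3}; (2,5)→{4,5,6}; (5,3)→{1,3,5}. Safe: 2, 7, 8. Place at column 8.
Row 4: attacked by (1,1)→{1,4}; (2,5)→{3,5,7}; (3,8)→{7,8}; (5,3)→{2,3,4}. Safe: 6. Place at column 6.
Row 6: attacked by (1,1)→{1,6}; (2,5)→{1,5}; (3,8)→{5,8}; (4,6)→{4,6,8}; (5,3)→{2,3,4}. Safe: 7. Place at column 7.
Row 7: attacked by (1,1)→{1,7}; (2,5)→{5}; (3,8)→{4,8}; (4,6)→{3,6}; (5,3)→{1,3,5}; (6,7)→{6,7,8}. Safe: 2. Place at column 2.
Row 8: attacked by (1,1)→{1,8}; (2,5)→{5}; (3,8)→{3,8}; (4,6)→{2,6}; (5,3)→{3,6}; (6,7)→{5,7}; (7,2)→{1,2,3}. Safe: 4. Place at column 4.
Columns [1, 5, 8, 6, 3, 7, 2, 4], r−c [0, -3, -5, -2, 2, -1, 5, 4], r+c [2, 7, 11, 10, 8, 13, 9, 12] are all distinct, so no two queens attack.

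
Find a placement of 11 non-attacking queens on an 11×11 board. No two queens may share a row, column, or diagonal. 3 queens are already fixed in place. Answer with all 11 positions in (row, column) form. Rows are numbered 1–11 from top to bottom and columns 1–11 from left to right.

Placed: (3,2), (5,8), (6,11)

(1,1) (2,10) (3,2) (4,5) (5,8) (6,11) (7,9) (8,3) (9,6) (10,4) (11,7)

Row 1: attacked by (3,2)→{2,4}; (5,8)→{4,8}; (6,11)→{6,11}. Safe: 1, 3, 5, 7, 9, 10. Place at column 1.
Row 2: attacked by (1,1)→{1,2}; (3,2)→{1,2,3}; (5,8)→{5,8,11}; (6,11)→{7,11}. Safe: 4, 6, 9, 10. Place at column 10.
Row 4: attacked by (1,1)→{1,4}; (2,10)→{8,10}; (3,2)→{1,2,3}; (5,8)→{7,8,9}; (6,11)→{9,11}. Safe: 5, 6. Place at column 5.
Row 7: attacked by (1,1)→{1,7}; (2,10)→{5,10}; (3,2)→{2,6}; (4,5)→{2,5,8}; (5,8)→{6,8,10}; (6,11)→{10,11}. Safe: 3, 4, 9. Place at column 9.
Row 8: attacked by (1,1)→{1,8}; (2,10)→{4,10}; (3,2)→{2,7}; (4,5)→{1,5,9}; (5,8)→{5,8,11}; (6,11)→{9,11}; (7,9)→{8,9,10}. Safe: 3, 6. Place at column 3.
Row 9: attacked by (1,1)→{1,9}; (2,10)→{3,10}; (3,2)→{2,8}; (4,5)→{5,10}; (5,8)→{4,8}; (6,11)→{8,11}; (7,9)→{7,9,11}; (8,3)→{2,3,4}. Safe: 6. Place at column 6.
Row 10: attacked by (1,1)→{1,10}; (2,10)→{2,10}; (3,2)→{2,9}; (4,5)→{5,11}; (5,8)→{3,8}; (6,11)→{7,11}; (7,9)→{6,9}; (8,3)→{1,3,5}; (9,6)→{5,6,7}. Safe: 4. Place at column 4.
Row 11: attacked by (1,1)→{1,11}; (2,10)→{1,10}; (3,2)→{2,10}; (4,5)→{5}; (5,8)→{2,8}; (6,11)→{6,11}; (7,9)→{5,9}; (8,3)→{3,6}; (9,6)→{4,6,8}; (10,4)→{3,4,5}. Safe: 7. Place at column 7.
Columns [1, 10, 2, 5, 8, 11, 9, 3, 6, 4, 7], r−c [0, -8, 1, -1, -3, -5, -2, 5, 3, 6, 4], r+c [2, 12, 5, 9, 13, 17, 16, 11, 15, 14, 18] are all distinct, so no two queens attack.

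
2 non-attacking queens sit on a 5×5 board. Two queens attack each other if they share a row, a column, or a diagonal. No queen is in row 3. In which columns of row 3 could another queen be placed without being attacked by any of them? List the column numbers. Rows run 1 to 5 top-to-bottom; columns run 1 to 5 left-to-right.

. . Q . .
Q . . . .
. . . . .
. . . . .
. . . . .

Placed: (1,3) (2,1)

columns 4

(1,3) attacks row 3 at column 3 and diagonals 1, 5.
(2,1) attacks row 3 at column 1 and diagonals 2.
Attacked columns: {1, 2, 3, 5}. Safe: {4}.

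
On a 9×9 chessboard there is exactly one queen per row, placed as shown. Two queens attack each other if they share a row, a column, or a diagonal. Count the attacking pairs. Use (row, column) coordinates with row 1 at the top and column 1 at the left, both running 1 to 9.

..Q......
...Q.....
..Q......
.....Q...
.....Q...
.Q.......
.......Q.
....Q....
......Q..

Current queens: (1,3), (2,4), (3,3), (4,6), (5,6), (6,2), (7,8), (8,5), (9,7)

7

Same column: (1,3)–(3,3) (column 3); (4,6)–(5,6) (column 6).
Same diagonal: (1,3)–(2,4) (|1−2| = |3−4| = 1); (1,3)–(4,6) (|1−4| = |3−6| = 3); (2,4)–(3,3) (|2−3| = |4−3| = 1); (2,4)–(4,6) (|2−4| = |4−6| = 2); (5,6)–(7,8) (|5−7| = |6−8| = 2).
Total attacking pairs: 7.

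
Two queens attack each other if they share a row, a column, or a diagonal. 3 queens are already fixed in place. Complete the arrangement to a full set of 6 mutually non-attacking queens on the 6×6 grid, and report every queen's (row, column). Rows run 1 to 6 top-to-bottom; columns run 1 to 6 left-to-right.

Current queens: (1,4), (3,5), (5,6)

(1,4) (2,1) (3,5) (4,2) (5,6) (6,3)

Row 2: attacked by (1,4)→{3,4,5}; (3,5)→{4,5,6}; (5,6)→{3,6}. Safe: 1, 2. Place at column 1.
Row 4: attacked by (1,4)→{1,4}; (2,1)→{1,3}; (3,5)→{4,5,6}; (5,6)→{5,6}. Safe: 2. Place at column 2.
Row 6: attacked by (1,4)→{4}; (2,1)→{1,5}; (3,5)→{2,5}; (4,2)→{2,4}; (5,6)→{5,6}. Safe: 3. Place at column 3.
Columns [4, 1, 5, 2, 6, 3], r−c [-3, 1, -2, 2, -1, 3], r+c [5, 3, 8, 6, 11, 9] are all distinct, so no two queens attack.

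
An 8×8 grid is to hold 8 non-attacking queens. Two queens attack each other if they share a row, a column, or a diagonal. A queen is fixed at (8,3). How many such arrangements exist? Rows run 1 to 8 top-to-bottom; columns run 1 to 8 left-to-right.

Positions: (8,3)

Branch on row 1: col 1 → 2; col 2 → 2; col 4 → 3; col 5 → 4; col 6 → 5; col 7 → 0; col 8 → 0.
Sum: 2 + 2 + 3 + 4 + 5 + 0 + 0 = 16.

16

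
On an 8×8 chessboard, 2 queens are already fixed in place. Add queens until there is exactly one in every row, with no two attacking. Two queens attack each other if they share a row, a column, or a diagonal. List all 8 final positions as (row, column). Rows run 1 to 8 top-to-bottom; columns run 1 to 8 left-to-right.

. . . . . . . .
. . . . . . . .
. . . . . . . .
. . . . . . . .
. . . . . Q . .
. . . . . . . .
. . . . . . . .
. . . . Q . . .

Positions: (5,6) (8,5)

Row 1: attacked by (5,6)→{2,6}; (8,5)→{5}. Safe: 1, 3, 4, 7, 8. Place at column 7.
Row 2: attacked by (1,7)→{6,7,8}; (5,6)→{3,6}; (8,5)→{5}. Safe: 1, 2, 4. Place at column 4.
Row 3: attacked by (1,7)→{5,7}; (2,4)→{3,4,5}; (5,6)→{4,6,8}; (8,5)→{5}. Safe: 1, 2. Place at column 2.
Row 4: attacked by (1,7)→{4,7}; (2,4)→{2,4,6}; (3,2)→{1,2,3}; (5,6)→{5,6,7}; (8,5)→{1,5}. Safe: 8. Place at column 8.
Row 6: attacked by (1,7)→{2,7}; (2,4)→{4,8}; (3,2)→{2,5}; (4,8)→{6,8}; (5,6)→{5,6,7}; (8,5)→{3,5,7}. Safe: 1. Place at column 1.
Row 7: attacked by (1,7)→{1,7}; (2,4)→{4}; (3,2)→{2,6}; (4,8)→{5,8}; (5,6)→{4,6,8}; (6,1)→{1,2}; (8,5)→{4,5,6}. Safe: 3. Place at column 3.
Columns [7, 4, 2, 8, 6, 1, 3, 5], r−c [-6, -2, 1, -4, -1, 5, 4, 3], r+c [8, 6, 5, 12, 11, 7, 10, 13] are all distinct, so no two queens attack.

(1,7) (2,4) (3,2) (4,8) (5,6) (6,1) (7,3) (8,5)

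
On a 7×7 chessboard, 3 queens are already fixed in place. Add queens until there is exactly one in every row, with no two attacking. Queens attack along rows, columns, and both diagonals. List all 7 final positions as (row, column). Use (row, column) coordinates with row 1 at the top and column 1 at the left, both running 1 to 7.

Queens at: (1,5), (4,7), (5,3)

Row 2: attacked by (1,5)→{4,5,6}; (4,7)→{5,7}; (5,3)→{3,6}. Safe: 1, 2. Place at column 1.
Row 3: attacked by (1,5)→{3,5,7}; (2,1)→{1,2}; (4,7)→{6,7}; (5,3)→{1,3,5}. Safe: 4. Place at column 4.
Row 6: attacked by (1,5)→{5}; (2,1)→{1,5}; (3,4)→{1,4,7}; (4,7)→{5,7}; (5,3)→{2,3,4}. Safe: 6. Place at column 6.
Row 7: attacked by (1,5)→{5}; (2,1)→{1,6}; (3,4)→{4}; (4,7)→{4,7}; (5,3)→{1,3,5}; (6,6)→{5,6,7}. Safe: 2. Place at column 2.
Columns [5, 1, 4, 7, 3, 6, 2], r−c [-4, 1, -1, -3, 2, 0, 5], r+c [6, 3, 7, 11, 8, 12, 9] are all distinct, so no two queens attack.

(1,5) (2,1) (3,4) (4,7) (5,3) (6,6) (7,2)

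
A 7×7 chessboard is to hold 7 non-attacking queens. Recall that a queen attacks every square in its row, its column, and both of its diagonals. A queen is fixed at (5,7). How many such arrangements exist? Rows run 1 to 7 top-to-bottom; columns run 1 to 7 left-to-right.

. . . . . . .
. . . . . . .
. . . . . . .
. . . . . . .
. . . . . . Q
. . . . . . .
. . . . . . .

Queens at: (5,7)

6

Branch on row 1: col 1 → 1; col 2 → 2; col 4 → 0; col 5 → 1; col 6 → 2.
Sum: 1 + 2 + 0 + 1 + 2 = 6.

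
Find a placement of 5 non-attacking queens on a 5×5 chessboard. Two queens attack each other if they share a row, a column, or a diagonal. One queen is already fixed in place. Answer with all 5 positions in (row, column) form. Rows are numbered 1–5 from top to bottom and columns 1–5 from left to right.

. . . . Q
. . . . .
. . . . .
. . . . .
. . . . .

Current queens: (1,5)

Row 2: attacked by (1,5)→{4,5}. Safe: 1, 2, 3. Place at column 3.
Row 3: attacked by (1,5)→{3,5}; (2,3)→{2,3,4}. Safe: 1. Place at column 1.
Row 4: attacked by (1,5)→{2,5}; (2,3)→{1,3,5}; (3,1)→{1,2}. Safe: 4. Place at column 4.
Row 5: attacked by (1,5)→{1,5}; (2,3)→{3}; (3,1)→{1,3}; (4,4)→{3,4,5}. Safe: 2. Place at column 2.
Columns [5, 3, 1, 4, 2], r−c [-4, -1, 2, 0, 3], r+c [6, 5, 4, 8, 7] are all distinct, so no two queens attack.

(1,5) (2,3) (3,1) (4,4) (5,2)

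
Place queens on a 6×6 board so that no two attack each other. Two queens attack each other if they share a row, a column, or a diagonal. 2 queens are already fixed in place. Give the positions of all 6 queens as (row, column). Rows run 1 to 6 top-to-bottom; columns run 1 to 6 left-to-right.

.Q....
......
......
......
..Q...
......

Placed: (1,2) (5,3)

Row 2: attacked by (1,2)→{1,2,3}; (5,3)→{3,6}. Safe: 4, 5. Place at column 4.
Row 3: attacked by (1,2)→{2,4}; (2,4)→{3,4,5}; (5,3)→{1,3,5}. Safe: 6. Place at column 6.
Row 4: attacked by (1,2)→{2,5}; (2,4)→{2,4,6}; (3,6)→{5,6}; (5,3)→{2,3,4}. Safe: 1. Place at column 1.
Row 6: attacked by (1,2)→{2}; (2,4)→{4}; (3,6)→{3,6}; (4,1)→{1,3}; (5,3)→{2,3,4}. Safe: 5. Place at column 5.
Columns [2, 4, 6, 1, 3, 5], r−c [-1, -2, -3, 3, 2, 1], r+c [3, 6, 9, 5, 8, 11] are all distinct, so no two queens attack.

(1,2) (2,4) (3,6) (4,1) (5,3) (6,5)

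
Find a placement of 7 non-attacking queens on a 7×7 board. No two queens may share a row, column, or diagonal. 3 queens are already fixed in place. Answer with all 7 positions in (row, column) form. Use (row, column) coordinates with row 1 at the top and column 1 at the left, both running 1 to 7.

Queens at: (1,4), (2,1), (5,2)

Row 3: attacked by (1,4)→{2,4,6}; (2,1)→{1,2}; (5,2)→{2,4}. Safe: 3, 5, 7. Place at column 3.
Row 4: attacked by (1,4)→{1,4,7}; (2,1)→{1,3}; (3,3)→{2,3,4}; (5,2)→{1,2,3}. Safe: 5, 6. Place at column 6.
Row 6: attacked by (1,4)→{4}; (2,1)→{1,5}; (3,3)→{3,6}; (4,6)→{4,6}; (5,2)→{1,2,3}. Safe: 7. Place at column 7.
Row 7: attacked by (1,4)→{4}; (2,1)→{1,6}; (3,3)→{3,7}; (4,6)→{3,6}; (5,2)→{2,4}; (6,7)→{6,7}. Safe: 5. Place at column 5.
Columns [4, 1, 3, 6, 2, 7, 5], r−c [-3, 1, 0, -2, 3, -1, 2], r+c [5, 3, 6, 10, 7, 13, 12] are all distinct, so no two queens attack.

(1,4) (2,1) (3,3) (4,6) (5,2) (6,7) (7,5)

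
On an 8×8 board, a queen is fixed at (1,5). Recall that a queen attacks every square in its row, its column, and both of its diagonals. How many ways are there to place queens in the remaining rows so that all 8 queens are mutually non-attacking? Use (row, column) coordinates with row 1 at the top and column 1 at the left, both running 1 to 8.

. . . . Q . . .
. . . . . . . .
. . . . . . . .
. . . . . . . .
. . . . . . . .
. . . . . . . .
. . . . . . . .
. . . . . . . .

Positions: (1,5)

18

Branch on row 2: col 1 → 3; col 2 → 4; col 3 → 3; col 7 → 6; col 8 → 2.
Sum: 3 + 4 + 3 + 6 + 2 = 18.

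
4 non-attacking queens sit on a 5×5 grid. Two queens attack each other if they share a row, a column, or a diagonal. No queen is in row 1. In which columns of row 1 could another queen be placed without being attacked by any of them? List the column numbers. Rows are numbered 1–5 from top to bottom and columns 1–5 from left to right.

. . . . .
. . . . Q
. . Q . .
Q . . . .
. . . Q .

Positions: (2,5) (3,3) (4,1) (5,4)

(2,5) attacks row 1 at column 5 and diagonals 4.
(3,3) attacks row 1 at column 3 and diagonals 1, 5.
(4,1) attacks row 1 at column 1 and diagonals 4.
(5,4) attacks row 1 at column 4.
Attacked columns: {1, 3, 4, 5}. Safe: {2}.

columns 2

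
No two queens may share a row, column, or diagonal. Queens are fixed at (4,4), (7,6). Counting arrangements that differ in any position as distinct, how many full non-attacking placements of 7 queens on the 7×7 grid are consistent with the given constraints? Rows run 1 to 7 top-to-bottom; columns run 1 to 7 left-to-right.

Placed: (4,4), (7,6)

Branch on row 1: col 2 → 2; col 3 → 0; col 5 → 0.
Sum: 2 + 0 + 0 = 2.

2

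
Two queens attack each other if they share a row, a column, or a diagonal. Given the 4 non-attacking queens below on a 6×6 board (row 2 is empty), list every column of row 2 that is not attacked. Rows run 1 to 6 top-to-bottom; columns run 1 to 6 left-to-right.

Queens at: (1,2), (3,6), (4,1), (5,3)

columns 4

(1,2) attacks row 2 at column 2 and diagonals 1, 3.
(3,6) attacks row 2 at column 6 and diagonals 5.
(4,1) attacks row 2 at column 1 and diagonals 3.
(5,3) attacks row 2 at column 3 and diagonals 6.
Attacked columns: {1, 2, 3, 5, 6}. Safe: {4}.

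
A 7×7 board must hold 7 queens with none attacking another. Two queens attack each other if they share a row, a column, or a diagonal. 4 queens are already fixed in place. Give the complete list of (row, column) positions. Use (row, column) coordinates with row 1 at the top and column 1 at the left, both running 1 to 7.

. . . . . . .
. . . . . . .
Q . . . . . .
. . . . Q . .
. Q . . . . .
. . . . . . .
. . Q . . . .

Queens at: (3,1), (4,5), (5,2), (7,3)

Row 1: attacked by (3,1)→{1,3}; (4,5)→{2,5}; (5,2)→{2,6}; (7,3)→{3}. Safe: 4, 7. Place at column 7.
Row 2: attacked by (1,7)→{6,7}; (3,1)→{1,2}; (4,5)→{3,5,7}; (5,2)→{2,5}; (7,3)→{3}. Safe: 4. Place at column 4.
Row 6: attacked by (1,7)→{2,7}; (2,4)→{4}; (3,1)→{1,4}; (4,5)→{3,5,7}; (5,2)→{1,2,3}; (7,3)→{2,3,4}. Safe: 6. Place at column 6.
Columns [7, 4, 1, 5, 2, 6, 3], r−c [-6, -2, 2, -1, 3, 0, 4], r+c [8, 6, 4, 9, 7, 12, 10] are all distinct, so no two queens attack.

(1,7) (2,4) (3,1) (4,5) (5,2) (6,6) (7,3)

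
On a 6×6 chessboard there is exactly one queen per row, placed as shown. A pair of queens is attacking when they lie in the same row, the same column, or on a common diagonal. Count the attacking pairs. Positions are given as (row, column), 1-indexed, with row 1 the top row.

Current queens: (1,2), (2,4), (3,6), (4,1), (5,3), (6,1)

1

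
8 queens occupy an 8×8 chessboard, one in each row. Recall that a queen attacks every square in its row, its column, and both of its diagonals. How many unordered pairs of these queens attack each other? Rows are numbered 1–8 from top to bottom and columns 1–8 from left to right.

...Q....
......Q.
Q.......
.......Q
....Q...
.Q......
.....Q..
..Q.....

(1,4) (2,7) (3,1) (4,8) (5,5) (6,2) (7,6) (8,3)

0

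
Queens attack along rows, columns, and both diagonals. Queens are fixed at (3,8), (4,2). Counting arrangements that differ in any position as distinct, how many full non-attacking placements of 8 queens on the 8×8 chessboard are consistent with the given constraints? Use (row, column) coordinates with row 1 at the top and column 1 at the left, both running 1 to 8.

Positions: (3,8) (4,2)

3

Branch on row 1: col 1 → 0; col 3 → 1; col 4 → 1; col 7 → 1.
Sum: 0 + 1 + 1 + 1 = 3.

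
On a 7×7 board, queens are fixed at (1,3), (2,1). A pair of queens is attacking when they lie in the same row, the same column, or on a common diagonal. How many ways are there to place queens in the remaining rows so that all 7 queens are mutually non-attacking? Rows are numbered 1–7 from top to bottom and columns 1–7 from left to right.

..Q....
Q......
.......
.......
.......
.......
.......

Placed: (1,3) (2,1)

Branch on row 3: col 4 → 0; col 6 → 2; col 7 → 0.
Sum: 0 + 2 + 0 = 2.

2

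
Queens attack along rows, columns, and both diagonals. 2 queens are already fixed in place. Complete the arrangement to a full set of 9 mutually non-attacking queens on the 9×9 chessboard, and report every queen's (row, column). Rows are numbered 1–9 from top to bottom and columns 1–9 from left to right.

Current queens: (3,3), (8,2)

(1,4) (2,7) (3,3) (4,8) (5,6) (6,1) (7,9) (8,2) (9,5)

Row 1: attacked by (3,3)→{1,3,5}; (8,2)→{2,9}. Safe: 4, 6, 7, 8. Place at column 4.
Row 2: attacked by (1,4)→{3,4,5}; (3,3)→{2,3,4}; (8,2)→{2,8}. Safe: 1, 6, 7, 9. Place at column 7.
Row 4: attacked by (1,4)→{1,4,7}; (2,7)→{5,7,9}; (3,3)→{2,3,4}; (8,2)→{2,6}. Safe: 8. Place at column 8.
Row 5: attacked by (1,4)→{4,8}; (2,7)→{4,7}; (3,3)→{1,3,5}; (4,8)→{7,8,9}; (8,2)→{2,5}. Safe: 6. Place at column 6.
Row 6: attacked by (1,4)→{4,9}; (2,7)→{3,7}; (3,3)→{3,6}; (4,8)→{6,8}; (5,6)→{5,6,7}; (8,2)→{2,4}. Safe: 1. Place at column 1.
Row 7: attacked by (1,4)→{4}; (2,7)→{2,7}; (3,3)→{3,7}; (4,8)→{5,8}; (5,6)→{4,6,8}; (6,1)→{1,2}; (8,2)→{1,2,3}. Safe: 9. Place at column 9.
Row 9: attacked by (1,4)→{4}; (2,7)→{7}; (3,3)→{3,9}; (4,8)→{3,8}; (5,6)→{2,6}; (6,1)→{1,4}; (7,9)→{7,9}; (8,2)→{1,2,3}. Safe: 5. Place at column 5.
Columns [4, 7, 3, 8, 6, 1, 9, 2, 5], r−c [-3, -5, 0, -4, -1, 5, -2, 6, 4], r+c [5, 9, 6, 12, 11, 7, 16, 10, 14] are all distinct, so no two queens attack.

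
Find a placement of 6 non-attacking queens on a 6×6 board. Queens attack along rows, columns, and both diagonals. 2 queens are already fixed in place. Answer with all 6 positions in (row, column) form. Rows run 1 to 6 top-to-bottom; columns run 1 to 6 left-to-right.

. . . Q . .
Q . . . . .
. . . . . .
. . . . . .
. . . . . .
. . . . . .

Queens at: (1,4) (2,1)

Row 3: attacked by (1,4)→{2,4,6}; (2,1)→{1,2}. Safe: 3, 5. Place at column 5.
Row 4: attacked by (1,4)→{1,4}; (2,1)→{1,3}; (3,5)→{4,5,6}. Safe: 2. Place at column 2.
Row 5: attacked by (1,4)→{4}; (2,1)→{1,4}; (3,5)→{3,5}; (4,2)→{1,2,3}. Safe: 6. Place at column 6.
Row 6: attacked by (1,4)→{4}; (2,1)→{1,5}; (3,5)→{2,5}; (4,2)→{2,4}; (5,6)→{5,6}. Safe: 3. Place at column 3.
Columns [4, 1, 5, 2, 6, 3], r−c [-3, 1, -2, 2, -1, 3], r+c [5, 3, 8, 6, 11, 9] are all distinct, so no two queens attack.

(1,4) (2,1) (3,5) (4,2) (5,6) (6,3)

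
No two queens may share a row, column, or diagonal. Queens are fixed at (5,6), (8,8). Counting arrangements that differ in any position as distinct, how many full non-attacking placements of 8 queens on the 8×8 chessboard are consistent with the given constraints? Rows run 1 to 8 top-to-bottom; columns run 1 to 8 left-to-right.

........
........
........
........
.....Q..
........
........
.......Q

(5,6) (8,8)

Branch on row 1: col 3 → 0; col 4 → 1; col 5 → 0; col 7 → 0.
Sum: 0 + 1 + 0 + 0 = 1.

1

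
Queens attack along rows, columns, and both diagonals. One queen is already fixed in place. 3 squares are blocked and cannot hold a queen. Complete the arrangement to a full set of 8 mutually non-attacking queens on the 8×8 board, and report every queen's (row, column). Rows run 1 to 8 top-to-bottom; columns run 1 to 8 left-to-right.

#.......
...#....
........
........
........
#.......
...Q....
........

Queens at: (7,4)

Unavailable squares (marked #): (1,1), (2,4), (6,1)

(1,3) (2,1) (3,7) (4,5) (5,8) (6,2) (7,4) (8,6)

Row 1: attacked by (7,4)→{4}. Blocked: 1. Safe: 2, 3, 5, 6, 7, 8. Place at column 3.
Row 2: attacked by (1,3)→{2,3,4}; (7,4)→{4}. Blocked: 4. Safe: 1, 5, 6, 7, 8. Place at column 1.
Row 3: attacked by (1,3)→{1,3,5}; (2,1)→{1,2}; (7,4)→{4,8}. Safe: 6, 7. Place at column 7.
Row 4: attacked by (1,3)→{3,6}; (2,1)→{1,3}; (3,7)→{6,7,8}; (7,4)→{1,4,7}. Safe: 2, 5. Place at column 5.
Row 5: attacked by (1,3)→{3,7}; (2,1)→{1,4}; (3,7)→{5,7}; (4,5)→{4,5,6}; (7,4)→{2,4,6}. Safe: 8. Place at column 8.
Row 6: attacked by (1,3)→{3,8}; (2,1)→{1,5}; (3,7)→{4,7}; (4,5)→{3,5,7}; (5,8)→{7,8}; (7,4)→{3,4,5}. Blocked: 1. Safe: 2, 6. Place at column 2.
Row 8: attacked by (1,3)→{3}; (2,1)→{1,7}; (3,7)→{2,7}; (4,5)→{1,5}; (5,8)→{5,8}; (6,2)→{2,4}; (7,4)→{3,4,5}. Safe: 6. Place at column 6.
Columns [3, 1, 7, 5, 8, 2, 4, 6], r−c [-2, 1, -4, -1, -3, 4, 3, 2], r+c [4, 3, 10, 9, 13, 8, 11, 14] are all distinct, so no two queens attack.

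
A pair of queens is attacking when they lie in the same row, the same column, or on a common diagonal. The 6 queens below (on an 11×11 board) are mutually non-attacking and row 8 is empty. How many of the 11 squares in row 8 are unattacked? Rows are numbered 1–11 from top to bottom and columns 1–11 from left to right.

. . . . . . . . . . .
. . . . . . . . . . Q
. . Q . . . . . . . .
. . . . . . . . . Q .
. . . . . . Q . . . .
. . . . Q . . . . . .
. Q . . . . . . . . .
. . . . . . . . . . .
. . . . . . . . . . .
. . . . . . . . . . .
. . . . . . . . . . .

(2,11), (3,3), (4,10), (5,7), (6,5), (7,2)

(2,11) attacks row 8 at column 11 and diagonals 5.
(3,3) attacks row 8 at column 3 and diagonals 8.
(4,10) attacks row 8 at column 10 and diagonals 6.
(5,7) attacks row 8 at column 7 and diagonals 4, 10.
(6,5) attacks row 8 at column 5 and diagonals 3, 7.
(7,2) attacks row 8 at column 2 and diagonals 1, 3.
Attacked columns: {1, 2, 3, 4, 5, 6, 7, 8, 10, 11}. Safe: {9}.

1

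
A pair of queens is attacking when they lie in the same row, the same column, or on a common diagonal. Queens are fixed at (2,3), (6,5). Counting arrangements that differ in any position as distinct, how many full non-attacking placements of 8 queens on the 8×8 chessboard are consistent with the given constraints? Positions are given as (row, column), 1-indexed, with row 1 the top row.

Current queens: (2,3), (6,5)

Branch on row 1: col 1 → 0; col 6 → 1; col 7 → 1; col 8 → 1.
Sum: 0 + 1 + 1 + 1 = 3.

3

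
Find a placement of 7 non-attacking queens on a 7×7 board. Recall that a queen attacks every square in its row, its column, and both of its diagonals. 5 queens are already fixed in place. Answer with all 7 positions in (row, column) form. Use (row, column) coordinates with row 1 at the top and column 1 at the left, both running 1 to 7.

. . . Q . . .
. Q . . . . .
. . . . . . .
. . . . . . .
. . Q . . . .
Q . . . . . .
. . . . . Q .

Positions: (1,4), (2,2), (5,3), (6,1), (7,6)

(1,4) (2,2) (3,7) (4,5) (5,3) (6,1) (7,6)

Row 3: attacked by (1,4)→{2,4,6}; (2,2)→{1,2,3}; (5,3)→{1,3,5}; (6,1)→{1,4}; (7,6)→{2,6}. Safe: 7. Place at column 7.
Row 4: attacked by (1,4)→{1,4,7}; (2,2)→{2,4}; (3,7)→{6,7}; (5,3)→{2,3,4}; (6,1)→{1,3}; (7,6)→{3,6}. Safe: 5. Place at column 5.
Columns [4, 2, 7, 5, 3, 1, 6], r−c [-3, 0, -4, -1, 2, 5, 1], r+c [5, 4, 10, 9, 8, 7, 13] are all distinct, so no two queens attack.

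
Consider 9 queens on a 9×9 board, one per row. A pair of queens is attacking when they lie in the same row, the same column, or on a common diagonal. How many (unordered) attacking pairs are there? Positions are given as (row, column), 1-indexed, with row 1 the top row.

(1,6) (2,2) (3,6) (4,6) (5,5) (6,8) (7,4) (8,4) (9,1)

Same column: (1,6)–(3,6) (column 6); (1,6)–(4,6) (column 6); (3,6)–(4,6) (column 6); (7,4)–(8,4) (column 4).
Same diagonal: (2,2)–(5,5) (|2−5| = |2−5| = 3); (4,6)–(5,5) (|4−5| = |6−5| = 1); (4,6)–(6,8) (|4−6| = |6−8| = 2); (4,6)–(9,1) (|4−9| = |6−1| = 5); (5,5)–(9,1) (|5−9| = |5−1| = 4).
Total attacking pairs: 9.

9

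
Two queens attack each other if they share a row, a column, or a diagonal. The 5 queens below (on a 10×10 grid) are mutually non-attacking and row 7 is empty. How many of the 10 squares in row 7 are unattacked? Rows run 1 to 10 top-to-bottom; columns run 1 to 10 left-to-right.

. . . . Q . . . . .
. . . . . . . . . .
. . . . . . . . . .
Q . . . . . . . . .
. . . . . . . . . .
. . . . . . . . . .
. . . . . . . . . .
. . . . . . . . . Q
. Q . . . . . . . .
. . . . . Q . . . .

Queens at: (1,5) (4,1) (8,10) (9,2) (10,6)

(1,5) attacks row 7 at column 5.
(4,1) attacks row 7 at column 1 and diagonals 4.
(8,10) attacks row 7 at column 10 and diagonals 9.
(9,2) attacks row 7 at column 2 and diagonals 4.
(10,6) attacks row 7 at column 6 and diagonals 3, 9.
Attacked columns: {1, 2, 3, 4, 5, 6, 9, 10}. Safe: {7, 8}.

2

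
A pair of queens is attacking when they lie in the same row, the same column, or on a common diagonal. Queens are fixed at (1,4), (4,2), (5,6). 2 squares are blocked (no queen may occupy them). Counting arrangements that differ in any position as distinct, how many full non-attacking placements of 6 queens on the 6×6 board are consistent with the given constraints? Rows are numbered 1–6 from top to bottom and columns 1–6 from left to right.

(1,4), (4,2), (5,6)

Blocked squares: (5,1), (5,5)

Branch on row 2: col 1 → 1.
Sum: 1 = 1.

1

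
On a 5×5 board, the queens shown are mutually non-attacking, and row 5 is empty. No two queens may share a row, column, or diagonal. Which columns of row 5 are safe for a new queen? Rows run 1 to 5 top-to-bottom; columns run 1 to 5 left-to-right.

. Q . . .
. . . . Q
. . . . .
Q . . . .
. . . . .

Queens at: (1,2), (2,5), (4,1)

(1,2) attacks row 5 at column 2.
(2,5) attacks row 5 at column 5 and diagonals 2.
(4,1) attacks row 5 at column 1 and diagonals 2.
Attacked columns: {1, 2, 5}. Safe: {3, 4}.

columns 3, 4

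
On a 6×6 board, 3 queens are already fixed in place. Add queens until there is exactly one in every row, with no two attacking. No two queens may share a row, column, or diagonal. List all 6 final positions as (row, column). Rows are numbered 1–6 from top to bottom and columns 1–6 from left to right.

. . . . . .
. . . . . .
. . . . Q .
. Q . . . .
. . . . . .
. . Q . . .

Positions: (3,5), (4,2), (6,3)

(1,4) (2,1) (3,5) (4,2) (5,6) (6,3)

Row 1: attacked by (3,5)→{3,5}; (4,2)→{2,5}; (6,3)→{3}. Safe: 1, 4, 6. Place at column 4.
Row 2: attacked by (1,4)→{3,4,5}; (3,5)→{4,5,6}; (4,2)→{2,4}; (6,3)→{3}. Safe: 1. Place at column 1.
Row 5: attacked by (1,4)→{4}; (2,1)→{1,4}; (3,5)→{3,5}; (4,2)→{1,2,3}; (6,3)→{2,3,4}. Safe: 6. Place at column 6.
Columns [4, 1, 5, 2, 6, 3], r−c [-3, 1, -2, 2, -1, 3], r+c [5, 3, 8, 6, 11, 9] are all distinct, so no two queens attack.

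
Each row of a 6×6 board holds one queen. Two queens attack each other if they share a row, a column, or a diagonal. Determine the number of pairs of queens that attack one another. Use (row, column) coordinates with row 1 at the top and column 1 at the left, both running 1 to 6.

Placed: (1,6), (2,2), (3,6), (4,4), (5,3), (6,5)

Same column: (1,6)–(3,6) (column 6).
Same diagonal: (2,2)–(4,4) (|2−4| = |2−4| = 2); (4,4)–(5,3) (|4−5| = |4−3| = 1).
Total attacking pairs: 3.

3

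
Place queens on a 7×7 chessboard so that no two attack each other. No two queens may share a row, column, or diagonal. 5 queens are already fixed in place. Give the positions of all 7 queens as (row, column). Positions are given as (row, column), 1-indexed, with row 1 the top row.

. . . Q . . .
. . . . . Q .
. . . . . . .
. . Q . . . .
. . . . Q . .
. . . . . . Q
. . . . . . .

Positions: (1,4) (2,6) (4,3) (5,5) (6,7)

(1,4) (2,6) (3,1) (4,3) (5,5) (6,7) (7,2)

Row 3: attacked by (1,4)→{2,4,6}; (2,6)→{5,6,7}; (4,3)→{2,3,4}; (5,5)→{3,5,7}; (6,7)→{4,7}. Safe: 1. Place at column 1.
Row 7: attacked by (1,4)→{4}; (2,6)→{1,6}; (3,1)→{1,5}; (4,3)→{3,6}; (5,5)→{3,5,7}; (6,7)→{6,7}. Safe: 2. Place at column 2.
Columns [4, 6, 1, 3, 5, 7, 2], r−c [-3, -4, 2, 1, 0, -1, 5], r+c [5, 8, 4, 7, 10, 13, 9] are all distinct, so no two queens attack.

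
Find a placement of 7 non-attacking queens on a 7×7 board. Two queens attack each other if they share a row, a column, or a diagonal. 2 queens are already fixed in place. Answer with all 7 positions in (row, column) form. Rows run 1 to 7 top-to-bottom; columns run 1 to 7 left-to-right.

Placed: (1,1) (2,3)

Row 3: attacked by (1,1)→{1,3}; (2,3)→{2,3,4}. Safe: 5, 6, 7. Place at column 5.
Row 4: attacked by (1,1)→{1,4}; (2,3)→{1,3,5}; (3,5)→{4,5,6}. Safe: 2, 7. Place at column 7.
Row 5: attacked by (1,1)→{1,5}; (2,3)→{3,6}; (3,5)→{3,5,7}; (4,7)→{6,7}. Safe: 2, 4. Place at column 2.
Row 6: attacked by (1,1)→{1,6}; (2,3)→{3,7}; (3,5)→{2,5}; (4,7)→{5,7}; (5,2)→{1,2,3}. Safe: 4. Place at column 4.
Row 7: attacked by (1,1)→{1,7}; (2,3)→{3}; (3,5)→{1,5}; (4,7)→{4,7}; (5,2)→{2,4}; (6,4)→{3,4,5}. Safe: 6. Place at column 6.
Columns [1, 3, 5, 7, 2, 4, 6], r−c [0, -1, -2, -3, 3, 2, 1], r+c [2, 5, 8, 11, 7, 10, 13] are all distinct, so no two queens attack.

(1,1) (2,3) (3,5) (4,7) (5,2) (6,4) (7,6)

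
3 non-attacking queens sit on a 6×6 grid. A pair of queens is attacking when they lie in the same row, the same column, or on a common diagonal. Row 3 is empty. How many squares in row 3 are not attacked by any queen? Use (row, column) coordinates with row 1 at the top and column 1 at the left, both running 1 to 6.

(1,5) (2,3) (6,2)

(1,5) attacks row 3 at column 5 and diagonals 3.
(2,3) attacks row 3 at column 3 and diagonals 2, 4.
(6,2) attacks row 3 at column 2 and diagonals 5.
Attacked columns: {2, 3, 4, 5}. Safe: {1, 6}.

2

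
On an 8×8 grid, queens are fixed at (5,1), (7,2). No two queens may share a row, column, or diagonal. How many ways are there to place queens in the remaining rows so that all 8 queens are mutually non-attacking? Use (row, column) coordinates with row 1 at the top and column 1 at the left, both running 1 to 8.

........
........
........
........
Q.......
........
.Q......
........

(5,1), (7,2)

6

Branch on row 1: col 3 → 2; col 4 → 1; col 6 → 3; col 7 → 0.
Sum: 2 + 1 + 3 + 0 = 6.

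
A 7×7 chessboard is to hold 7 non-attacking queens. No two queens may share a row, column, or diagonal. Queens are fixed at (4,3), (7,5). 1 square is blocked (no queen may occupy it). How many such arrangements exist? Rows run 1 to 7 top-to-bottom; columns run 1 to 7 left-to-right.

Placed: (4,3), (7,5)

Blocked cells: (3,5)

1

Branch on row 1: col 1 → 1; col 2 → 0; col 4 → 0; col 7 → 0.
Sum: 1 + 0 + 0 + 0 = 1.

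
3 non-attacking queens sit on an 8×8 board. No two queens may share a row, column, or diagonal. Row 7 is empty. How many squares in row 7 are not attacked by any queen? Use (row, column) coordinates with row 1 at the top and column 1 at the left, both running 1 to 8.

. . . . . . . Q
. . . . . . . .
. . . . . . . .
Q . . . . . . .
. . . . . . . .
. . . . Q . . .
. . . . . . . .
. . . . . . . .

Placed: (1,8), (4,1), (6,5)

2

(1,8) attacks row 7 at column 8 and diagonals 2.
(4,1) attacks row 7 at column 1 and diagonals 4.
(6,5) attacks row 7 at column 5 and diagonals 4, 6.
Attacked columns: {1, 2, 4, 5, 6, 8}. Safe: {3, 7}.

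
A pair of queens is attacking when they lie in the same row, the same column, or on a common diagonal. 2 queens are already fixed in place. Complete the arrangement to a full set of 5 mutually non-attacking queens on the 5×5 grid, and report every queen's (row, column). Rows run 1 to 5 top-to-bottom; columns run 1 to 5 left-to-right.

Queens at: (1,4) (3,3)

Row 2: attacked by (1,4)→{3,4,5}; (3,3)→{2,3,4}. Safe: 1. Place at column 1.
Row 4: attacked by (1,4)→{1,4}; (2,1)→{1,3}; (3,3)→{2,3,4}. Safe: 5. Place at column 5.
Row 5: attacked by (1,4)→{4}; (2,1)→{1,4}; (3,3)→{1,3,5}; (4,5)→{4,5}. Safe: 2. Place at column 2.
Columns [4, 1, 3, 5, 2], r−c [-3, 1, 0, -1, 3], r+c [5, 3, 6, 9, 7] are all distinct, so no two queens attack.

(1,4) (2,1) (3,3) (4,5) (5,2)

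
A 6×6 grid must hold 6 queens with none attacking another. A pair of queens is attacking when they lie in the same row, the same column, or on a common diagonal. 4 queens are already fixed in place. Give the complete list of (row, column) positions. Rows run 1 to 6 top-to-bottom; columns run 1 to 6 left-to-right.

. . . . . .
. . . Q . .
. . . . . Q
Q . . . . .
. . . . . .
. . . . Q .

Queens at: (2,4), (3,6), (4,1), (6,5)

Row 1: attacked by (2,4)→{3,4,5}; (3,6)→{4,6}; (4,1)→{1,4}; (6,5)→{5}. Safe: 2. Place at column 2.
Row 5: attacked by (1,2)→{2,6}; (2,4)→{1,4}; (3,6)→{4,6}; (4,1)→{1,2}; (6,5)→{4,5,6}. Safe: 3. Place at column 3.
Columns [2, 4, 6, 1, 3, 5], r−c [-1, -2, -3, 3, 2, 1], r+c [3, 6, 9, 5, 8, 11] are all distinct, so no two queens attack.

(1,2) (2,4) (3,6) (4,1) (5,3) (6,5)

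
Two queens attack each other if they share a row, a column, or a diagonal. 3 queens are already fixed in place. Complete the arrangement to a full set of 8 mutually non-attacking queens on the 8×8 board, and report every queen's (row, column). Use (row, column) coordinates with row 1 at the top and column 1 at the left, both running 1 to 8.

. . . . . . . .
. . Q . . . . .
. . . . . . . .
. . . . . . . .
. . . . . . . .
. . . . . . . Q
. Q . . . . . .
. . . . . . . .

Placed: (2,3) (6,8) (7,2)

(1,6) (2,3) (3,1) (4,7) (5,5) (6,8) (7,2) (8,4)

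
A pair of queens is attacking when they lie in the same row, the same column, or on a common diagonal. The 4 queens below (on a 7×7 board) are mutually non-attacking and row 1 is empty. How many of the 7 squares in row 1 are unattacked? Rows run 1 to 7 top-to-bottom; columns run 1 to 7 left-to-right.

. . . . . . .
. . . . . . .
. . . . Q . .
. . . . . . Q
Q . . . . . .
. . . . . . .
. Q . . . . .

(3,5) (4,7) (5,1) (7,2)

1

(3,5) attacks row 1 at column 5 and diagonals 3, 7.
(4,7) attacks row 1 at column 7 and diagonals 4.
(5,1) attacks row 1 at column 1 and diagonals 5.
(7,2) attacks row 1 at column 2.
Attacked columns: {1, 2, 3, 4, 5, 7}. Safe: {6}.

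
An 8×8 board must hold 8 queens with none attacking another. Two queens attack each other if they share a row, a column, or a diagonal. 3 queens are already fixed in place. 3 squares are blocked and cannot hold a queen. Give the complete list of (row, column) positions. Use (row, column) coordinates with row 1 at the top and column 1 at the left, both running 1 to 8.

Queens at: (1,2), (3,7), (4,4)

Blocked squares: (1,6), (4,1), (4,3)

Row 2: attacked by (1,2)→{1,2,3}; (3,7)→{6,7,8}; (4,4)→{2,4,6}. Safe: 5. Place at column 5.
Row 5: attacked by (1,2)→{2,6}; (2,5)→{2,5,8}; (3,7)→{5,7}; (4,4)→{3,4,5}. Safe: 1. Place at column 1.
Row 6: attacked by (1,2)→{2,7}; (2,5)→{1,5}; (3,7)→{4,7}; (4,4)→{2,4,6}; (5,1)→{1,2}. Safe: 3, 8. Place at column 8.
Row 7: attacked by (1,2)→{2,8}; (2,5)→{5}; (3,7)→{3,7}; (4,4)→{1,4,7}; (5,1)→{1,3}; (6,8)→{7,8}. Safe: 6. Place at column 6.
Row 8: attacked by (1,2)→{2}; (2,5)→{5}; (3,7)→{2,7}; (4,4)→{4,8}; (5,1)→{1,4}; (6,8)→{6,8}; (7,6)→{5,6,7}. Safe: 3. Place at column 3.
Columns [2, 5, 7, 4, 1, 8, 6, 3], r−c [-1, -3, -4, 0, 4, -2, 1, 5], r+c [3, 7, 10, 8, 6, 14, 13, 11] are all distinct, so no two queens attack.

(1,2) (2,5) (3,7) (4,4) (5,1) (6,8) (7,6) (8,3)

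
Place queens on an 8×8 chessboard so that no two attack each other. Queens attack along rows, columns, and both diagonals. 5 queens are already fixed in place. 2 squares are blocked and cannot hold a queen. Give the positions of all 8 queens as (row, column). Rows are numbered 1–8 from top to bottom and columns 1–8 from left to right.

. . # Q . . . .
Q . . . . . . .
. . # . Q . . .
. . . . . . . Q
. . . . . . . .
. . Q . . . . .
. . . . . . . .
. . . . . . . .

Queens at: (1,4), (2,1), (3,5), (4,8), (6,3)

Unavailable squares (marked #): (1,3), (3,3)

Row 5: attacked by (1,4)→{4,8}; (2,1)→{1,4}; (3,5)→{3,5,7}; (4,8)→{7,8}; (6,3)→{2,3,4}. Safe: 6. Place at column 6.
Row 7: attacked by (1,4)→{4}; (2,1)→{1,6}; (3,5)→{1,5}; (4,8)→{5,8}; (5,6)→{4,6,8}; (6,3)→{2,3,4}. Safe: 7. Place at column 7.
Row 8: attacked by (1,4)→{4}; (2,1)→{1,7}; (3,5)→{5}; (4,8)→{4,8}; (5,6)→{3,6}; (6,3)→{1,3,5}; (7,7)→{6,7,8}. Safe: 2. Place at column 2.
Columns [4, 1, 5, 8, 6, 3, 7, 2], r−c [-3, 1, -2, -4, -1, 3, 0, 6], r+c [5, 3, 8, 12, 11, 9, 14, 10] are all distinct, so no two queens attack.

(1,4) (2,1) (3,5) (4,8) (5,6) (6,3) (7,7) (8,2)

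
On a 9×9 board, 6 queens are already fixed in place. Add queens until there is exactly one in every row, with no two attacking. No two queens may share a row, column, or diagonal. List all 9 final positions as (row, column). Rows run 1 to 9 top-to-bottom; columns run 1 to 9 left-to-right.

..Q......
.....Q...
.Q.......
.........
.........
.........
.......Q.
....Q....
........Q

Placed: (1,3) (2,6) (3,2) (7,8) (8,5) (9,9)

(1,3) (2,6) (3,2) (4,7) (5,1) (6,4) (7,8) (8,5) (9,9)

Row 4: attacked by (1,3)→{3,6}; (2,6)→{4,6,8}; (3,2)→{1,2,3}; (7,8)→{5,8}; (8,5)→{1,5,9}; (9,9)→{4,9}. Safe: 7. Place at column 7.
Row 5: attacked by (1,3)→{3,7}; (2,6)→{3,6,9}; (3,2)→{2,4}; (4,7)→{6,7,8}; (7,8)→{6,8}; (8,5)→{2,5,8}; (9,9)→{5,9}. Safe: 1. Place at column 1.
Row 6: attacked by (1,3)→{3,8}; (2,6)→{2,6}; (3,2)→{2,5}; (4,7)→{5,7,9}; (5,1)→{1,2}; (7,8)→{7,8,9}; (8,5)→{3,5,7}; (9,9)→{6,9}. Safe: 4. Place at column 4.
Columns [3, 6, 2, 7, 1, 4, 8, 5, 9], r−c [-2, -4, 1, -3, 4, 2, -1, 3, 0], r+c [4, 8, 5, 11, 6, 10, 15, 13, 18] are all distinct, so no two queens attack.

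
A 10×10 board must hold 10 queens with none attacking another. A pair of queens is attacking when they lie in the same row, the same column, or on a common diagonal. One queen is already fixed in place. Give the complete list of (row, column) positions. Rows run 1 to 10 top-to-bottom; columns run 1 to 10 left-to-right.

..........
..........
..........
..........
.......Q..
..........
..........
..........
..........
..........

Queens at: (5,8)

(1,1) (2,4) (3,9) (4,5) (5,8) (6,10) (7,3) (8,6) (9,2) (10,7)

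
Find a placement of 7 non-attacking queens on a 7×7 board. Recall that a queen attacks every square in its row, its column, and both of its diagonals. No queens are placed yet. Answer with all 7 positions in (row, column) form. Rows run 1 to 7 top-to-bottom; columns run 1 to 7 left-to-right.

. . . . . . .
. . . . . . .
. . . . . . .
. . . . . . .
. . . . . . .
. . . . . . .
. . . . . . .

(1,7) (2,4) (3,1) (4,5) (5,2) (6,6) (7,3)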